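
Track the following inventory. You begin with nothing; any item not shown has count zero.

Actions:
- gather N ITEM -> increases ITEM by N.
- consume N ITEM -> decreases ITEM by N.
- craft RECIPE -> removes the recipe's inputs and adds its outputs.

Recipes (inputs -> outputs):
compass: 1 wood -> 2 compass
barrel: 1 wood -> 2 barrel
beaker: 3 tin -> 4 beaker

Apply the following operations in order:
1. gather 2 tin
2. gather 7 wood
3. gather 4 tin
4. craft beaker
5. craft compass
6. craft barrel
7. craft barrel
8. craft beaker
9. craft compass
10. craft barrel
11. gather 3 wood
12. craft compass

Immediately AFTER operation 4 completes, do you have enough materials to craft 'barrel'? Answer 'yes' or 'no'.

Answer: yes

Derivation:
After 1 (gather 2 tin): tin=2
After 2 (gather 7 wood): tin=2 wood=7
After 3 (gather 4 tin): tin=6 wood=7
After 4 (craft beaker): beaker=4 tin=3 wood=7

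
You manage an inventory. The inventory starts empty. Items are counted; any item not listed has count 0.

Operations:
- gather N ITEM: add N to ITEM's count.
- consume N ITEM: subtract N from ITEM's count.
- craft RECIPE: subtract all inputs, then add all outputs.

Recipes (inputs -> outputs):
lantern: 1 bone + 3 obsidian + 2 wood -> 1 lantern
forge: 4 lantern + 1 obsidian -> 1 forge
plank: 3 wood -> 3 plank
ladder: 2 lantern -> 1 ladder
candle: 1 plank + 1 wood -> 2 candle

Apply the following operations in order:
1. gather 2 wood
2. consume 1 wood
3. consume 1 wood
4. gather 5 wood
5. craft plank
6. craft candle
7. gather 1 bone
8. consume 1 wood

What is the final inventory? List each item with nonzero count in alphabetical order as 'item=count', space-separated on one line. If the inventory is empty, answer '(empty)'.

Answer: bone=1 candle=2 plank=2

Derivation:
After 1 (gather 2 wood): wood=2
After 2 (consume 1 wood): wood=1
After 3 (consume 1 wood): (empty)
After 4 (gather 5 wood): wood=5
After 5 (craft plank): plank=3 wood=2
After 6 (craft candle): candle=2 plank=2 wood=1
After 7 (gather 1 bone): bone=1 candle=2 plank=2 wood=1
After 8 (consume 1 wood): bone=1 candle=2 plank=2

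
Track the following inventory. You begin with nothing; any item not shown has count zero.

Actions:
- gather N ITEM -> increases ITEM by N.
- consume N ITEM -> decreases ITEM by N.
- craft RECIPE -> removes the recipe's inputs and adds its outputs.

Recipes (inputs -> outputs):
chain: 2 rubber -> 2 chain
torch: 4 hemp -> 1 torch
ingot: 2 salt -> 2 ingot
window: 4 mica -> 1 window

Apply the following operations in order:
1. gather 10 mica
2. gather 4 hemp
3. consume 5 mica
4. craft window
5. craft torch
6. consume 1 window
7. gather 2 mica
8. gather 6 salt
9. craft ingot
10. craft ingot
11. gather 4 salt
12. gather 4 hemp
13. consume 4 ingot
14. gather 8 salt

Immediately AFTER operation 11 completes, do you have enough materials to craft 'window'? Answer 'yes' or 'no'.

After 1 (gather 10 mica): mica=10
After 2 (gather 4 hemp): hemp=4 mica=10
After 3 (consume 5 mica): hemp=4 mica=5
After 4 (craft window): hemp=4 mica=1 window=1
After 5 (craft torch): mica=1 torch=1 window=1
After 6 (consume 1 window): mica=1 torch=1
After 7 (gather 2 mica): mica=3 torch=1
After 8 (gather 6 salt): mica=3 salt=6 torch=1
After 9 (craft ingot): ingot=2 mica=3 salt=4 torch=1
After 10 (craft ingot): ingot=4 mica=3 salt=2 torch=1
After 11 (gather 4 salt): ingot=4 mica=3 salt=6 torch=1

Answer: no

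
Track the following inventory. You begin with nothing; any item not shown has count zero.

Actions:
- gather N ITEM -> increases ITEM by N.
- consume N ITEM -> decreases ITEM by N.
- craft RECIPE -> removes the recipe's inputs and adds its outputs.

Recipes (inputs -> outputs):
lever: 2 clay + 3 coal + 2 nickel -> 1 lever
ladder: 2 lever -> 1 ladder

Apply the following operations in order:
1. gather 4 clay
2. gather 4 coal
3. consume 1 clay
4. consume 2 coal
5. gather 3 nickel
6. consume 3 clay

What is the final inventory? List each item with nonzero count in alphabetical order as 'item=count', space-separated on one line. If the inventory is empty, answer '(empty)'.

After 1 (gather 4 clay): clay=4
After 2 (gather 4 coal): clay=4 coal=4
After 3 (consume 1 clay): clay=3 coal=4
After 4 (consume 2 coal): clay=3 coal=2
After 5 (gather 3 nickel): clay=3 coal=2 nickel=3
After 6 (consume 3 clay): coal=2 nickel=3

Answer: coal=2 nickel=3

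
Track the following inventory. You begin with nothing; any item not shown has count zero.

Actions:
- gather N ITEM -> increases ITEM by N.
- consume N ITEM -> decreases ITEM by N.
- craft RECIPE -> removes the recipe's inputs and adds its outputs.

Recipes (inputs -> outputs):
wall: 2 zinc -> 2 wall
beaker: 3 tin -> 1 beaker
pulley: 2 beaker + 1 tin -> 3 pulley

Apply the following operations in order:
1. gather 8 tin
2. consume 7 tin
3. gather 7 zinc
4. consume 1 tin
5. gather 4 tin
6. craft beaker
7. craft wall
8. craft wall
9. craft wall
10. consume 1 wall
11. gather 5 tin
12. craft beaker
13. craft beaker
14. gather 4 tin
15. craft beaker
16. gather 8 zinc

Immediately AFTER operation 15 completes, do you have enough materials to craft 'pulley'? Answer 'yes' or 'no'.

Answer: yes

Derivation:
After 1 (gather 8 tin): tin=8
After 2 (consume 7 tin): tin=1
After 3 (gather 7 zinc): tin=1 zinc=7
After 4 (consume 1 tin): zinc=7
After 5 (gather 4 tin): tin=4 zinc=7
After 6 (craft beaker): beaker=1 tin=1 zinc=7
After 7 (craft wall): beaker=1 tin=1 wall=2 zinc=5
After 8 (craft wall): beaker=1 tin=1 wall=4 zinc=3
After 9 (craft wall): beaker=1 tin=1 wall=6 zinc=1
After 10 (consume 1 wall): beaker=1 tin=1 wall=5 zinc=1
After 11 (gather 5 tin): beaker=1 tin=6 wall=5 zinc=1
After 12 (craft beaker): beaker=2 tin=3 wall=5 zinc=1
After 13 (craft beaker): beaker=3 wall=5 zinc=1
After 14 (gather 4 tin): beaker=3 tin=4 wall=5 zinc=1
After 15 (craft beaker): beaker=4 tin=1 wall=5 zinc=1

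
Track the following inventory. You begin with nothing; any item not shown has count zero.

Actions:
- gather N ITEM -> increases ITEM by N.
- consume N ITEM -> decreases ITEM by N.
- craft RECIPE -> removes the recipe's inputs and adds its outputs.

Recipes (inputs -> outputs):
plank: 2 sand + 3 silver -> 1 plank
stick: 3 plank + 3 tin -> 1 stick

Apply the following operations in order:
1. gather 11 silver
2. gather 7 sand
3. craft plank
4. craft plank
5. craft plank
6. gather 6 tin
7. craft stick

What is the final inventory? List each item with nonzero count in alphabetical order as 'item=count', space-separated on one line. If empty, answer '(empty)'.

Answer: sand=1 silver=2 stick=1 tin=3

Derivation:
After 1 (gather 11 silver): silver=11
After 2 (gather 7 sand): sand=7 silver=11
After 3 (craft plank): plank=1 sand=5 silver=8
After 4 (craft plank): plank=2 sand=3 silver=5
After 5 (craft plank): plank=3 sand=1 silver=2
After 6 (gather 6 tin): plank=3 sand=1 silver=2 tin=6
After 7 (craft stick): sand=1 silver=2 stick=1 tin=3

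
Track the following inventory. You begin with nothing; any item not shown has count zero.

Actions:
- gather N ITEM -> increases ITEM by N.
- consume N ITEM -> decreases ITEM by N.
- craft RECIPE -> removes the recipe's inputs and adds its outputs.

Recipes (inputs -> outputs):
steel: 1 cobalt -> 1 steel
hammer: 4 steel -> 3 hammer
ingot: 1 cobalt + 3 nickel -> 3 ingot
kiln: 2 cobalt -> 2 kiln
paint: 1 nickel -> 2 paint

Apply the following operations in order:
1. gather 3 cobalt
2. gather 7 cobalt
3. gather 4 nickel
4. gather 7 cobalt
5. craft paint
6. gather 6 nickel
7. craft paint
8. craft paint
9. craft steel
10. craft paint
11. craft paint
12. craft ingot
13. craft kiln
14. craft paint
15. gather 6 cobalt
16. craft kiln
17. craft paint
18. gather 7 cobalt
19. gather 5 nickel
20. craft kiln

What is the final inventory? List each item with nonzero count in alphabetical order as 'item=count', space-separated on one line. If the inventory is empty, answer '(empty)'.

Answer: cobalt=22 ingot=3 kiln=6 nickel=5 paint=14 steel=1

Derivation:
After 1 (gather 3 cobalt): cobalt=3
After 2 (gather 7 cobalt): cobalt=10
After 3 (gather 4 nickel): cobalt=10 nickel=4
After 4 (gather 7 cobalt): cobalt=17 nickel=4
After 5 (craft paint): cobalt=17 nickel=3 paint=2
After 6 (gather 6 nickel): cobalt=17 nickel=9 paint=2
After 7 (craft paint): cobalt=17 nickel=8 paint=4
After 8 (craft paint): cobalt=17 nickel=7 paint=6
After 9 (craft steel): cobalt=16 nickel=7 paint=6 steel=1
After 10 (craft paint): cobalt=16 nickel=6 paint=8 steel=1
After 11 (craft paint): cobalt=16 nickel=5 paint=10 steel=1
After 12 (craft ingot): cobalt=15 ingot=3 nickel=2 paint=10 steel=1
After 13 (craft kiln): cobalt=13 ingot=3 kiln=2 nickel=2 paint=10 steel=1
After 14 (craft paint): cobalt=13 ingot=3 kiln=2 nickel=1 paint=12 steel=1
After 15 (gather 6 cobalt): cobalt=19 ingot=3 kiln=2 nickel=1 paint=12 steel=1
After 16 (craft kiln): cobalt=17 ingot=3 kiln=4 nickel=1 paint=12 steel=1
After 17 (craft paint): cobalt=17 ingot=3 kiln=4 paint=14 steel=1
After 18 (gather 7 cobalt): cobalt=24 ingot=3 kiln=4 paint=14 steel=1
After 19 (gather 5 nickel): cobalt=24 ingot=3 kiln=4 nickel=5 paint=14 steel=1
After 20 (craft kiln): cobalt=22 ingot=3 kiln=6 nickel=5 paint=14 steel=1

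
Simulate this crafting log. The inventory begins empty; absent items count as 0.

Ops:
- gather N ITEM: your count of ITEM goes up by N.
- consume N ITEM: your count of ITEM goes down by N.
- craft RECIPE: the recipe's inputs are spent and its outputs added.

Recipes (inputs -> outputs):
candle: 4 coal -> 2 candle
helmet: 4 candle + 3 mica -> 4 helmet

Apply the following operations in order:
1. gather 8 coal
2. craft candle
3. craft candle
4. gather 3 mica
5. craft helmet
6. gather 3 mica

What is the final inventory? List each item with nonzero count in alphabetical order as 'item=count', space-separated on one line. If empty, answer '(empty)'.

Answer: helmet=4 mica=3

Derivation:
After 1 (gather 8 coal): coal=8
After 2 (craft candle): candle=2 coal=4
After 3 (craft candle): candle=4
After 4 (gather 3 mica): candle=4 mica=3
After 5 (craft helmet): helmet=4
After 6 (gather 3 mica): helmet=4 mica=3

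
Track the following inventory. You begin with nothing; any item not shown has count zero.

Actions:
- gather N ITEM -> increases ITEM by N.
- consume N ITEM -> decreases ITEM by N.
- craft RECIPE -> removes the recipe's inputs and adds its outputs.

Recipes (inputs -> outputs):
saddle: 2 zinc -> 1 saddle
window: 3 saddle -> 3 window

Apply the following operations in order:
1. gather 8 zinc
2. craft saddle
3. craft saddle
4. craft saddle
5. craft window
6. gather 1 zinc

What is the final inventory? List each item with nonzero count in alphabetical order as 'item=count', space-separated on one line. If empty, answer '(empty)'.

Answer: window=3 zinc=3

Derivation:
After 1 (gather 8 zinc): zinc=8
After 2 (craft saddle): saddle=1 zinc=6
After 3 (craft saddle): saddle=2 zinc=4
After 4 (craft saddle): saddle=3 zinc=2
After 5 (craft window): window=3 zinc=2
After 6 (gather 1 zinc): window=3 zinc=3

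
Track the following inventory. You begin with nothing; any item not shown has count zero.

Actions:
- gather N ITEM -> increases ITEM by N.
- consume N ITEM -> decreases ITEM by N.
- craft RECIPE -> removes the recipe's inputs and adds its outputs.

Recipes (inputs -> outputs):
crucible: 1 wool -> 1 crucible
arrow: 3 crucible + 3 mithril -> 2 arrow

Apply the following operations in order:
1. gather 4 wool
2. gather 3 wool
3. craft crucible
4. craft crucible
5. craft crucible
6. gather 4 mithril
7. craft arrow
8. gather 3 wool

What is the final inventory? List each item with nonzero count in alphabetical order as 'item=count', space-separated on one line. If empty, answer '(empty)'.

Answer: arrow=2 mithril=1 wool=7

Derivation:
After 1 (gather 4 wool): wool=4
After 2 (gather 3 wool): wool=7
After 3 (craft crucible): crucible=1 wool=6
After 4 (craft crucible): crucible=2 wool=5
After 5 (craft crucible): crucible=3 wool=4
After 6 (gather 4 mithril): crucible=3 mithril=4 wool=4
After 7 (craft arrow): arrow=2 mithril=1 wool=4
After 8 (gather 3 wool): arrow=2 mithril=1 wool=7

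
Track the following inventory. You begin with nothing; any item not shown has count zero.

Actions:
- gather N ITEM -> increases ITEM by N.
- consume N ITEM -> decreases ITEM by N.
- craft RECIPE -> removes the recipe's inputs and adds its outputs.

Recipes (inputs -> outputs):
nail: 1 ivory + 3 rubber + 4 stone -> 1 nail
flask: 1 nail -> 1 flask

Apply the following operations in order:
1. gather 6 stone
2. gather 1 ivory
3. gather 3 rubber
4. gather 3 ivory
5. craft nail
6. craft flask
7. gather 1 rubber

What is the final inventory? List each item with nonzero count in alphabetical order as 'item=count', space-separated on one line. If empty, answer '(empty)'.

After 1 (gather 6 stone): stone=6
After 2 (gather 1 ivory): ivory=1 stone=6
After 3 (gather 3 rubber): ivory=1 rubber=3 stone=6
After 4 (gather 3 ivory): ivory=4 rubber=3 stone=6
After 5 (craft nail): ivory=3 nail=1 stone=2
After 6 (craft flask): flask=1 ivory=3 stone=2
After 7 (gather 1 rubber): flask=1 ivory=3 rubber=1 stone=2

Answer: flask=1 ivory=3 rubber=1 stone=2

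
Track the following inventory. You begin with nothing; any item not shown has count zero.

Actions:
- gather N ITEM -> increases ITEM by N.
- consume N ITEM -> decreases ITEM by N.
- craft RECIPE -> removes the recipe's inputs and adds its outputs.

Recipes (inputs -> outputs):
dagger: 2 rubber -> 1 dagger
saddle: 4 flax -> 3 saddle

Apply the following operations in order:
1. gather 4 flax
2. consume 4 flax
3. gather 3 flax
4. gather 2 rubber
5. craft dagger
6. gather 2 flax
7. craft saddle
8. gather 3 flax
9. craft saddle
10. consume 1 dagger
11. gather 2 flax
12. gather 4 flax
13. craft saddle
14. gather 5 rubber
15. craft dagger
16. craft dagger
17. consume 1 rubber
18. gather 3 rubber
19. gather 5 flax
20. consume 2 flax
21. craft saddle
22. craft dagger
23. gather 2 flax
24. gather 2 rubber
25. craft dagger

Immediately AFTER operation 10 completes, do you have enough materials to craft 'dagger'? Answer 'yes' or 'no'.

Answer: no

Derivation:
After 1 (gather 4 flax): flax=4
After 2 (consume 4 flax): (empty)
After 3 (gather 3 flax): flax=3
After 4 (gather 2 rubber): flax=3 rubber=2
After 5 (craft dagger): dagger=1 flax=3
After 6 (gather 2 flax): dagger=1 flax=5
After 7 (craft saddle): dagger=1 flax=1 saddle=3
After 8 (gather 3 flax): dagger=1 flax=4 saddle=3
After 9 (craft saddle): dagger=1 saddle=6
After 10 (consume 1 dagger): saddle=6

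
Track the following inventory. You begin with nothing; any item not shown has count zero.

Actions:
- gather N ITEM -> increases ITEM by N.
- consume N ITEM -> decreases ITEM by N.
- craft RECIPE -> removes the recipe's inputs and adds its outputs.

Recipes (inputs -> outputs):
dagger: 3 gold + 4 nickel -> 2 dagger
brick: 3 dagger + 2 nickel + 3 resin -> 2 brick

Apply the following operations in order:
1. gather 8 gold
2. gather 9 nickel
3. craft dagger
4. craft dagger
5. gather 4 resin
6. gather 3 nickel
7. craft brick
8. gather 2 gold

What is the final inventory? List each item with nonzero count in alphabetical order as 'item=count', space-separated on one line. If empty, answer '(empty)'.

Answer: brick=2 dagger=1 gold=4 nickel=2 resin=1

Derivation:
After 1 (gather 8 gold): gold=8
After 2 (gather 9 nickel): gold=8 nickel=9
After 3 (craft dagger): dagger=2 gold=5 nickel=5
After 4 (craft dagger): dagger=4 gold=2 nickel=1
After 5 (gather 4 resin): dagger=4 gold=2 nickel=1 resin=4
After 6 (gather 3 nickel): dagger=4 gold=2 nickel=4 resin=4
After 7 (craft brick): brick=2 dagger=1 gold=2 nickel=2 resin=1
After 8 (gather 2 gold): brick=2 dagger=1 gold=4 nickel=2 resin=1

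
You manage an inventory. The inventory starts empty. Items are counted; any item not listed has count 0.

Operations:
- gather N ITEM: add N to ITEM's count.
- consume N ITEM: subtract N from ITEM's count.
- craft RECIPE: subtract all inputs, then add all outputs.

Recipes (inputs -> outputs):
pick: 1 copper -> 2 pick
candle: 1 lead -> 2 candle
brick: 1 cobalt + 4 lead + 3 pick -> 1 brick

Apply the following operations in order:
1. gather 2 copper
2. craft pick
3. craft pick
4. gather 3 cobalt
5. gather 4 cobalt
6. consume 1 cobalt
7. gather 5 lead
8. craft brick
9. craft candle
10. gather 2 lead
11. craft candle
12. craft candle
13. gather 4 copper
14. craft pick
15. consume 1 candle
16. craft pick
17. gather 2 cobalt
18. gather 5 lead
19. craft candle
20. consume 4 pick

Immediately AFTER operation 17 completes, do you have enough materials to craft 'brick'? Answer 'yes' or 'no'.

After 1 (gather 2 copper): copper=2
After 2 (craft pick): copper=1 pick=2
After 3 (craft pick): pick=4
After 4 (gather 3 cobalt): cobalt=3 pick=4
After 5 (gather 4 cobalt): cobalt=7 pick=4
After 6 (consume 1 cobalt): cobalt=6 pick=4
After 7 (gather 5 lead): cobalt=6 lead=5 pick=4
After 8 (craft brick): brick=1 cobalt=5 lead=1 pick=1
After 9 (craft candle): brick=1 candle=2 cobalt=5 pick=1
After 10 (gather 2 lead): brick=1 candle=2 cobalt=5 lead=2 pick=1
After 11 (craft candle): brick=1 candle=4 cobalt=5 lead=1 pick=1
After 12 (craft candle): brick=1 candle=6 cobalt=5 pick=1
After 13 (gather 4 copper): brick=1 candle=6 cobalt=5 copper=4 pick=1
After 14 (craft pick): brick=1 candle=6 cobalt=5 copper=3 pick=3
After 15 (consume 1 candle): brick=1 candle=5 cobalt=5 copper=3 pick=3
After 16 (craft pick): brick=1 candle=5 cobalt=5 copper=2 pick=5
After 17 (gather 2 cobalt): brick=1 candle=5 cobalt=7 copper=2 pick=5

Answer: no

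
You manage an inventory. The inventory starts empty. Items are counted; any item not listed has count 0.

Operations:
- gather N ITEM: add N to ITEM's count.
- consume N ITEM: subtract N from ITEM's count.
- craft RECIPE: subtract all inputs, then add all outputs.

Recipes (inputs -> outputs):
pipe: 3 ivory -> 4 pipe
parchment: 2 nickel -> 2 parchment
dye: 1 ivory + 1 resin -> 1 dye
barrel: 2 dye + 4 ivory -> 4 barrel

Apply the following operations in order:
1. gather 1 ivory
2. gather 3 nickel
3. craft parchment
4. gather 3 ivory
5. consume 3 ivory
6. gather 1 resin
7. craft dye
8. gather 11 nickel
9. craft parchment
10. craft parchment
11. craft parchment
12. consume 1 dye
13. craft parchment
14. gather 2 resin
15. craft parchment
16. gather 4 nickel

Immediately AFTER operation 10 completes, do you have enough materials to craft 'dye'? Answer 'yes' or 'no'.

Answer: no

Derivation:
After 1 (gather 1 ivory): ivory=1
After 2 (gather 3 nickel): ivory=1 nickel=3
After 3 (craft parchment): ivory=1 nickel=1 parchment=2
After 4 (gather 3 ivory): ivory=4 nickel=1 parchment=2
After 5 (consume 3 ivory): ivory=1 nickel=1 parchment=2
After 6 (gather 1 resin): ivory=1 nickel=1 parchment=2 resin=1
After 7 (craft dye): dye=1 nickel=1 parchment=2
After 8 (gather 11 nickel): dye=1 nickel=12 parchment=2
After 9 (craft parchment): dye=1 nickel=10 parchment=4
After 10 (craft parchment): dye=1 nickel=8 parchment=6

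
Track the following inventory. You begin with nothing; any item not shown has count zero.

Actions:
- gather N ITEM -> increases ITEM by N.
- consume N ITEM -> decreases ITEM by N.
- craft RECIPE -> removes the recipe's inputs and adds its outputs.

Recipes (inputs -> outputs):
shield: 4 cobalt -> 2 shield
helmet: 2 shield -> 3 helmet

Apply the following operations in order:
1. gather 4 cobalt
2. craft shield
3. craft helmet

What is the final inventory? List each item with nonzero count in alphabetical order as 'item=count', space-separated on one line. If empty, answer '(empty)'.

Answer: helmet=3

Derivation:
After 1 (gather 4 cobalt): cobalt=4
After 2 (craft shield): shield=2
After 3 (craft helmet): helmet=3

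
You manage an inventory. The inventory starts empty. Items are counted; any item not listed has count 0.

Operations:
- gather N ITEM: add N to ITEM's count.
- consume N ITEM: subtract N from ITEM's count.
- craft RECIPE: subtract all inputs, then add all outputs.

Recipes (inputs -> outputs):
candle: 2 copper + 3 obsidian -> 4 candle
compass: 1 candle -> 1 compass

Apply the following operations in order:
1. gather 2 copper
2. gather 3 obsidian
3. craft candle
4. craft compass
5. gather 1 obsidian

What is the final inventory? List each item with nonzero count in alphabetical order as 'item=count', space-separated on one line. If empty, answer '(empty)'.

Answer: candle=3 compass=1 obsidian=1

Derivation:
After 1 (gather 2 copper): copper=2
After 2 (gather 3 obsidian): copper=2 obsidian=3
After 3 (craft candle): candle=4
After 4 (craft compass): candle=3 compass=1
After 5 (gather 1 obsidian): candle=3 compass=1 obsidian=1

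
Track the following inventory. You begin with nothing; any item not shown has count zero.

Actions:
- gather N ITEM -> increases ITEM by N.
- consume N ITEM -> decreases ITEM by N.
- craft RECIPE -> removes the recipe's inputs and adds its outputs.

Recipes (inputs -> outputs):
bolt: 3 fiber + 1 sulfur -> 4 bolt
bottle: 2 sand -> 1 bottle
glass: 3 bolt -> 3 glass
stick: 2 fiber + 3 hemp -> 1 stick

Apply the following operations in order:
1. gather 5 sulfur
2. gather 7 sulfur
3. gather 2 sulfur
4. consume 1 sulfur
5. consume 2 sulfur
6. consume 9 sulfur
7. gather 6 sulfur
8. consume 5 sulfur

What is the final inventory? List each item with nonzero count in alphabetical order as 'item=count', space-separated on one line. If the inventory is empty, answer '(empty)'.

Answer: sulfur=3

Derivation:
After 1 (gather 5 sulfur): sulfur=5
After 2 (gather 7 sulfur): sulfur=12
After 3 (gather 2 sulfur): sulfur=14
After 4 (consume 1 sulfur): sulfur=13
After 5 (consume 2 sulfur): sulfur=11
After 6 (consume 9 sulfur): sulfur=2
After 7 (gather 6 sulfur): sulfur=8
After 8 (consume 5 sulfur): sulfur=3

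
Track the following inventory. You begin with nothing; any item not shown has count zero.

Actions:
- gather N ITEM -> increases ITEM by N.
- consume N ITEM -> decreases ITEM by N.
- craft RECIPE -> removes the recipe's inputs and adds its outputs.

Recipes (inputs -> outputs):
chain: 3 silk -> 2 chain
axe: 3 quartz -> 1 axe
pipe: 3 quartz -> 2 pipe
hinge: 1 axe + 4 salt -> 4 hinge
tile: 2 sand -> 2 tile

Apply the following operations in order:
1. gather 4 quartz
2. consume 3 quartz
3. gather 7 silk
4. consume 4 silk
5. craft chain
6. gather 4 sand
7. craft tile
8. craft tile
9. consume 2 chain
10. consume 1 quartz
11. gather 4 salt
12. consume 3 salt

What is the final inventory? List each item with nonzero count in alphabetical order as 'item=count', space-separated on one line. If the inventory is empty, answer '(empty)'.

Answer: salt=1 tile=4

Derivation:
After 1 (gather 4 quartz): quartz=4
After 2 (consume 3 quartz): quartz=1
After 3 (gather 7 silk): quartz=1 silk=7
After 4 (consume 4 silk): quartz=1 silk=3
After 5 (craft chain): chain=2 quartz=1
After 6 (gather 4 sand): chain=2 quartz=1 sand=4
After 7 (craft tile): chain=2 quartz=1 sand=2 tile=2
After 8 (craft tile): chain=2 quartz=1 tile=4
After 9 (consume 2 chain): quartz=1 tile=4
After 10 (consume 1 quartz): tile=4
After 11 (gather 4 salt): salt=4 tile=4
After 12 (consume 3 salt): salt=1 tile=4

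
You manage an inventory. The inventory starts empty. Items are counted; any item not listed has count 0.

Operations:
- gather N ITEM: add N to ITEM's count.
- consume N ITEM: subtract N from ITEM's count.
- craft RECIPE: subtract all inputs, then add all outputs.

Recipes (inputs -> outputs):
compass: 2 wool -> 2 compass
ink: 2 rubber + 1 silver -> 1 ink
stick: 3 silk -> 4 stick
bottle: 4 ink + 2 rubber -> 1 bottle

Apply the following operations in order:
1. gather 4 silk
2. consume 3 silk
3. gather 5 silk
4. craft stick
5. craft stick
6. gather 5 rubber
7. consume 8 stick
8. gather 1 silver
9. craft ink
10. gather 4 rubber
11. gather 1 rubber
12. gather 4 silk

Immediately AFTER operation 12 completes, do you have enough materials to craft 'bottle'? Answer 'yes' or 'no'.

After 1 (gather 4 silk): silk=4
After 2 (consume 3 silk): silk=1
After 3 (gather 5 silk): silk=6
After 4 (craft stick): silk=3 stick=4
After 5 (craft stick): stick=8
After 6 (gather 5 rubber): rubber=5 stick=8
After 7 (consume 8 stick): rubber=5
After 8 (gather 1 silver): rubber=5 silver=1
After 9 (craft ink): ink=1 rubber=3
After 10 (gather 4 rubber): ink=1 rubber=7
After 11 (gather 1 rubber): ink=1 rubber=8
After 12 (gather 4 silk): ink=1 rubber=8 silk=4

Answer: no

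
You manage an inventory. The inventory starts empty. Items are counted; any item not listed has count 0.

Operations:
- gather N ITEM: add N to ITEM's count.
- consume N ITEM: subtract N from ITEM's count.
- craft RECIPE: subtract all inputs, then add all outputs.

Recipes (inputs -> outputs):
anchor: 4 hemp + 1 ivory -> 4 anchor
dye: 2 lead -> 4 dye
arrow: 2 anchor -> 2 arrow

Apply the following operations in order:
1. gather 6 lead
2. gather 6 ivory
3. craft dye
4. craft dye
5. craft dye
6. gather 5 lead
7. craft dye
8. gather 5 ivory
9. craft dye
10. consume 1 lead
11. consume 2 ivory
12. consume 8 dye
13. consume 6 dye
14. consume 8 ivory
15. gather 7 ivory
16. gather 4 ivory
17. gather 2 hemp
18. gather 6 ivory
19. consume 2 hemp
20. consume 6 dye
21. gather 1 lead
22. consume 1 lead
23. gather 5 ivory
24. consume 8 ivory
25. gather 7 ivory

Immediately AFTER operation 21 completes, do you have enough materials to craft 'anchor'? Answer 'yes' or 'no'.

After 1 (gather 6 lead): lead=6
After 2 (gather 6 ivory): ivory=6 lead=6
After 3 (craft dye): dye=4 ivory=6 lead=4
After 4 (craft dye): dye=8 ivory=6 lead=2
After 5 (craft dye): dye=12 ivory=6
After 6 (gather 5 lead): dye=12 ivory=6 lead=5
After 7 (craft dye): dye=16 ivory=6 lead=3
After 8 (gather 5 ivory): dye=16 ivory=11 lead=3
After 9 (craft dye): dye=20 ivory=11 lead=1
After 10 (consume 1 lead): dye=20 ivory=11
After 11 (consume 2 ivory): dye=20 ivory=9
After 12 (consume 8 dye): dye=12 ivory=9
After 13 (consume 6 dye): dye=6 ivory=9
After 14 (consume 8 ivory): dye=6 ivory=1
After 15 (gather 7 ivory): dye=6 ivory=8
After 16 (gather 4 ivory): dye=6 ivory=12
After 17 (gather 2 hemp): dye=6 hemp=2 ivory=12
After 18 (gather 6 ivory): dye=6 hemp=2 ivory=18
After 19 (consume 2 hemp): dye=6 ivory=18
After 20 (consume 6 dye): ivory=18
After 21 (gather 1 lead): ivory=18 lead=1

Answer: no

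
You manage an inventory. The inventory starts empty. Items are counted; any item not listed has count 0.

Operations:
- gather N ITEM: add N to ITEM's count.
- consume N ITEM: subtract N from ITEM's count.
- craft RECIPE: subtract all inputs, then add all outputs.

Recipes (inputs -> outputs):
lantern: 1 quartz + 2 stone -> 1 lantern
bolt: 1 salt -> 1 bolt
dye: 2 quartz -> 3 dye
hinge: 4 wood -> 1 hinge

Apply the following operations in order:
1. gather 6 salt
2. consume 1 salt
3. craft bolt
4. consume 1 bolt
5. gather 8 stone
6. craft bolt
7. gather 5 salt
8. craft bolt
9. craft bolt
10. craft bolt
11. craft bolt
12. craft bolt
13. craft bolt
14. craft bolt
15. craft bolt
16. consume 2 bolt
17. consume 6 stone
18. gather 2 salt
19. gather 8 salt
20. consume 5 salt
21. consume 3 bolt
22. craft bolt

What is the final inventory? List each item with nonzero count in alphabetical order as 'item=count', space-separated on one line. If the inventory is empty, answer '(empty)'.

After 1 (gather 6 salt): salt=6
After 2 (consume 1 salt): salt=5
After 3 (craft bolt): bolt=1 salt=4
After 4 (consume 1 bolt): salt=4
After 5 (gather 8 stone): salt=4 stone=8
After 6 (craft bolt): bolt=1 salt=3 stone=8
After 7 (gather 5 salt): bolt=1 salt=8 stone=8
After 8 (craft bolt): bolt=2 salt=7 stone=8
After 9 (craft bolt): bolt=3 salt=6 stone=8
After 10 (craft bolt): bolt=4 salt=5 stone=8
After 11 (craft bolt): bolt=5 salt=4 stone=8
After 12 (craft bolt): bolt=6 salt=3 stone=8
After 13 (craft bolt): bolt=7 salt=2 stone=8
After 14 (craft bolt): bolt=8 salt=1 stone=8
After 15 (craft bolt): bolt=9 stone=8
After 16 (consume 2 bolt): bolt=7 stone=8
After 17 (consume 6 stone): bolt=7 stone=2
After 18 (gather 2 salt): bolt=7 salt=2 stone=2
After 19 (gather 8 salt): bolt=7 salt=10 stone=2
After 20 (consume 5 salt): bolt=7 salt=5 stone=2
After 21 (consume 3 bolt): bolt=4 salt=5 stone=2
After 22 (craft bolt): bolt=5 salt=4 stone=2

Answer: bolt=5 salt=4 stone=2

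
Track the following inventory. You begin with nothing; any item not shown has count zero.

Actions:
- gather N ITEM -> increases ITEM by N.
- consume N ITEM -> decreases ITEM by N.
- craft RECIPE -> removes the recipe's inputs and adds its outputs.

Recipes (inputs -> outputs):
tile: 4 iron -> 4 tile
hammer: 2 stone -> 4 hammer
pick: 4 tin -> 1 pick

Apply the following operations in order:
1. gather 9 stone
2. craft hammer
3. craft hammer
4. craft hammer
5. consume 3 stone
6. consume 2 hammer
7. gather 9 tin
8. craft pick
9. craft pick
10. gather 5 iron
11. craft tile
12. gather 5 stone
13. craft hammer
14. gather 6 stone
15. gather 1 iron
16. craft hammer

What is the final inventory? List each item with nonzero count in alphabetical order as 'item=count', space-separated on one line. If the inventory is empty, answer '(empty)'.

Answer: hammer=18 iron=2 pick=2 stone=7 tile=4 tin=1

Derivation:
After 1 (gather 9 stone): stone=9
After 2 (craft hammer): hammer=4 stone=7
After 3 (craft hammer): hammer=8 stone=5
After 4 (craft hammer): hammer=12 stone=3
After 5 (consume 3 stone): hammer=12
After 6 (consume 2 hammer): hammer=10
After 7 (gather 9 tin): hammer=10 tin=9
After 8 (craft pick): hammer=10 pick=1 tin=5
After 9 (craft pick): hammer=10 pick=2 tin=1
After 10 (gather 5 iron): hammer=10 iron=5 pick=2 tin=1
After 11 (craft tile): hammer=10 iron=1 pick=2 tile=4 tin=1
After 12 (gather 5 stone): hammer=10 iron=1 pick=2 stone=5 tile=4 tin=1
After 13 (craft hammer): hammer=14 iron=1 pick=2 stone=3 tile=4 tin=1
After 14 (gather 6 stone): hammer=14 iron=1 pick=2 stone=9 tile=4 tin=1
After 15 (gather 1 iron): hammer=14 iron=2 pick=2 stone=9 tile=4 tin=1
After 16 (craft hammer): hammer=18 iron=2 pick=2 stone=7 tile=4 tin=1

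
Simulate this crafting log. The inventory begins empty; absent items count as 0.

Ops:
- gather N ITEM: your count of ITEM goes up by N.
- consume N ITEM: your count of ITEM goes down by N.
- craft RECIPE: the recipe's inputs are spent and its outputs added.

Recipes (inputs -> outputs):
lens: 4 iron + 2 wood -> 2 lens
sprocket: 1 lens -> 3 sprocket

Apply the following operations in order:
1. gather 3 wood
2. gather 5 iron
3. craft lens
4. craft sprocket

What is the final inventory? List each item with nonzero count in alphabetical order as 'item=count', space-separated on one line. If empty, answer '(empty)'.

After 1 (gather 3 wood): wood=3
After 2 (gather 5 iron): iron=5 wood=3
After 3 (craft lens): iron=1 lens=2 wood=1
After 4 (craft sprocket): iron=1 lens=1 sprocket=3 wood=1

Answer: iron=1 lens=1 sprocket=3 wood=1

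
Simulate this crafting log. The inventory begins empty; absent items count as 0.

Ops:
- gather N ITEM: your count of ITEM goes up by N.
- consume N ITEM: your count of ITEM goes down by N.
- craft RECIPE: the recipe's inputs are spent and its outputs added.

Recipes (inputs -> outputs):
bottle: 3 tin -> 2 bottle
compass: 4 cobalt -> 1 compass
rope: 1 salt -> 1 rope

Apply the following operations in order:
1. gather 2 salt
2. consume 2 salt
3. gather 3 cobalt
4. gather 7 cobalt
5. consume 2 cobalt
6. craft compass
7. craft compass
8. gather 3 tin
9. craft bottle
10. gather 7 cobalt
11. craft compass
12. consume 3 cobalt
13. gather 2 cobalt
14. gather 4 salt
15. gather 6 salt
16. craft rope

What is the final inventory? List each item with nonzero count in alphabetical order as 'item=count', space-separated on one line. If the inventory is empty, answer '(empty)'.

After 1 (gather 2 salt): salt=2
After 2 (consume 2 salt): (empty)
After 3 (gather 3 cobalt): cobalt=3
After 4 (gather 7 cobalt): cobalt=10
After 5 (consume 2 cobalt): cobalt=8
After 6 (craft compass): cobalt=4 compass=1
After 7 (craft compass): compass=2
After 8 (gather 3 tin): compass=2 tin=3
After 9 (craft bottle): bottle=2 compass=2
After 10 (gather 7 cobalt): bottle=2 cobalt=7 compass=2
After 11 (craft compass): bottle=2 cobalt=3 compass=3
After 12 (consume 3 cobalt): bottle=2 compass=3
After 13 (gather 2 cobalt): bottle=2 cobalt=2 compass=3
After 14 (gather 4 salt): bottle=2 cobalt=2 compass=3 salt=4
After 15 (gather 6 salt): bottle=2 cobalt=2 compass=3 salt=10
After 16 (craft rope): bottle=2 cobalt=2 compass=3 rope=1 salt=9

Answer: bottle=2 cobalt=2 compass=3 rope=1 salt=9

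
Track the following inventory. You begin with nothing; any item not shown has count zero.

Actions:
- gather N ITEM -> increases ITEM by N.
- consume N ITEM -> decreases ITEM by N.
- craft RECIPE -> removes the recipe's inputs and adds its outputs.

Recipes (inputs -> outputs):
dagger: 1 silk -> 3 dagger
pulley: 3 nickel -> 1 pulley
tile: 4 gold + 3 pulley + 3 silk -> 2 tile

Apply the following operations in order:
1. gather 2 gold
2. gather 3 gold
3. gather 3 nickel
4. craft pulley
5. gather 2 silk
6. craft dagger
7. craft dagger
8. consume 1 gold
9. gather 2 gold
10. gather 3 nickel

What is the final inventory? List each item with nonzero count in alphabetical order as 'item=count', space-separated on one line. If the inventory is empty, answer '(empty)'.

Answer: dagger=6 gold=6 nickel=3 pulley=1

Derivation:
After 1 (gather 2 gold): gold=2
After 2 (gather 3 gold): gold=5
After 3 (gather 3 nickel): gold=5 nickel=3
After 4 (craft pulley): gold=5 pulley=1
After 5 (gather 2 silk): gold=5 pulley=1 silk=2
After 6 (craft dagger): dagger=3 gold=5 pulley=1 silk=1
After 7 (craft dagger): dagger=6 gold=5 pulley=1
After 8 (consume 1 gold): dagger=6 gold=4 pulley=1
After 9 (gather 2 gold): dagger=6 gold=6 pulley=1
After 10 (gather 3 nickel): dagger=6 gold=6 nickel=3 pulley=1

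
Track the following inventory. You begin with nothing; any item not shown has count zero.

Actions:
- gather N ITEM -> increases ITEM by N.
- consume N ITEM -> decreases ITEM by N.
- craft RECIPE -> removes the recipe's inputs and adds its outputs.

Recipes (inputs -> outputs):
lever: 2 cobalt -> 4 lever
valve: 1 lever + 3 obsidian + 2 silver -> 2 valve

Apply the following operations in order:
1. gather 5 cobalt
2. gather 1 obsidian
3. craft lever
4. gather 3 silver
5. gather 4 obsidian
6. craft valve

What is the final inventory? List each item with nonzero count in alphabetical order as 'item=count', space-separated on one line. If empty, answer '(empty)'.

Answer: cobalt=3 lever=3 obsidian=2 silver=1 valve=2

Derivation:
After 1 (gather 5 cobalt): cobalt=5
After 2 (gather 1 obsidian): cobalt=5 obsidian=1
After 3 (craft lever): cobalt=3 lever=4 obsidian=1
After 4 (gather 3 silver): cobalt=3 lever=4 obsidian=1 silver=3
After 5 (gather 4 obsidian): cobalt=3 lever=4 obsidian=5 silver=3
After 6 (craft valve): cobalt=3 lever=3 obsidian=2 silver=1 valve=2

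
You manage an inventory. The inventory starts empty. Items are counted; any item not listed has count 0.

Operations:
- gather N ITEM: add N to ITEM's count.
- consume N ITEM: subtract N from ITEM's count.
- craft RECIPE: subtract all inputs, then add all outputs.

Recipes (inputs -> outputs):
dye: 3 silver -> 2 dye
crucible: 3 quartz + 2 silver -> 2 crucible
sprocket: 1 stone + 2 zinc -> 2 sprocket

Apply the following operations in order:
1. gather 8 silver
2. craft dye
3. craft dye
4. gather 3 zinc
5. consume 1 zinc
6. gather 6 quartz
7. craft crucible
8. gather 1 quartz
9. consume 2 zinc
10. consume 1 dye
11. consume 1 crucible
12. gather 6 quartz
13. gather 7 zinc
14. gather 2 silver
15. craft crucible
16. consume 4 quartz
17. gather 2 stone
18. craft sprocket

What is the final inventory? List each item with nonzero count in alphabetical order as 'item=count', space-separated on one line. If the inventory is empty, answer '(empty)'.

Answer: crucible=3 dye=3 quartz=3 sprocket=2 stone=1 zinc=5

Derivation:
After 1 (gather 8 silver): silver=8
After 2 (craft dye): dye=2 silver=5
After 3 (craft dye): dye=4 silver=2
After 4 (gather 3 zinc): dye=4 silver=2 zinc=3
After 5 (consume 1 zinc): dye=4 silver=2 zinc=2
After 6 (gather 6 quartz): dye=4 quartz=6 silver=2 zinc=2
After 7 (craft crucible): crucible=2 dye=4 quartz=3 zinc=2
After 8 (gather 1 quartz): crucible=2 dye=4 quartz=4 zinc=2
After 9 (consume 2 zinc): crucible=2 dye=4 quartz=4
After 10 (consume 1 dye): crucible=2 dye=3 quartz=4
After 11 (consume 1 crucible): crucible=1 dye=3 quartz=4
After 12 (gather 6 quartz): crucible=1 dye=3 quartz=10
After 13 (gather 7 zinc): crucible=1 dye=3 quartz=10 zinc=7
After 14 (gather 2 silver): crucible=1 dye=3 quartz=10 silver=2 zinc=7
After 15 (craft crucible): crucible=3 dye=3 quartz=7 zinc=7
After 16 (consume 4 quartz): crucible=3 dye=3 quartz=3 zinc=7
After 17 (gather 2 stone): crucible=3 dye=3 quartz=3 stone=2 zinc=7
After 18 (craft sprocket): crucible=3 dye=3 quartz=3 sprocket=2 stone=1 zinc=5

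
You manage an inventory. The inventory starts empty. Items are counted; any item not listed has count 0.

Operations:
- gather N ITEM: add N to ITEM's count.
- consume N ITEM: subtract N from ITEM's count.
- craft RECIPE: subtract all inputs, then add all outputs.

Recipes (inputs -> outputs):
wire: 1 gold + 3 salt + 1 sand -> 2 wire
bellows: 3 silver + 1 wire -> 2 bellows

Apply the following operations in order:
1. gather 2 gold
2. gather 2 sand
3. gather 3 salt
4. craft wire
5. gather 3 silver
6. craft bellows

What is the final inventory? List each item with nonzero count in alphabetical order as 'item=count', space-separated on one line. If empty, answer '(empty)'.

Answer: bellows=2 gold=1 sand=1 wire=1

Derivation:
After 1 (gather 2 gold): gold=2
After 2 (gather 2 sand): gold=2 sand=2
After 3 (gather 3 salt): gold=2 salt=3 sand=2
After 4 (craft wire): gold=1 sand=1 wire=2
After 5 (gather 3 silver): gold=1 sand=1 silver=3 wire=2
After 6 (craft bellows): bellows=2 gold=1 sand=1 wire=1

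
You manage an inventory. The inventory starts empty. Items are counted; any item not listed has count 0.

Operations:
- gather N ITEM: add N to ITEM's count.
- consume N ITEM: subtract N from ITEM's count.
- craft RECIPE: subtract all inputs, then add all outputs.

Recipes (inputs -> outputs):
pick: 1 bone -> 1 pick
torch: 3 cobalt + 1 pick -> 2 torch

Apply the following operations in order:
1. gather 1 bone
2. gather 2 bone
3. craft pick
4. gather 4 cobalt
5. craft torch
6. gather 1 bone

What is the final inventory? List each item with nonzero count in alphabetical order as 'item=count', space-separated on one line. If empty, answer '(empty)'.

Answer: bone=3 cobalt=1 torch=2

Derivation:
After 1 (gather 1 bone): bone=1
After 2 (gather 2 bone): bone=3
After 3 (craft pick): bone=2 pick=1
After 4 (gather 4 cobalt): bone=2 cobalt=4 pick=1
After 5 (craft torch): bone=2 cobalt=1 torch=2
After 6 (gather 1 bone): bone=3 cobalt=1 torch=2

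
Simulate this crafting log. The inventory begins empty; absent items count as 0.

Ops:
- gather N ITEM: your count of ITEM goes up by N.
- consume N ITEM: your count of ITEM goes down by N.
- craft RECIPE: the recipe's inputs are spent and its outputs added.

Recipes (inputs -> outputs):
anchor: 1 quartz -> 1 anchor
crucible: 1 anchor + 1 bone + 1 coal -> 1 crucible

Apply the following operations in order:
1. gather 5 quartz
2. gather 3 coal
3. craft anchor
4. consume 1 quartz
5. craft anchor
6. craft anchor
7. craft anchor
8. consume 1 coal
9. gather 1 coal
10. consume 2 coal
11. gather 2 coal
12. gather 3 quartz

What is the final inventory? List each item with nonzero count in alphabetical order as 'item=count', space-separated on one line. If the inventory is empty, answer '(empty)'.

After 1 (gather 5 quartz): quartz=5
After 2 (gather 3 coal): coal=3 quartz=5
After 3 (craft anchor): anchor=1 coal=3 quartz=4
After 4 (consume 1 quartz): anchor=1 coal=3 quartz=3
After 5 (craft anchor): anchor=2 coal=3 quartz=2
After 6 (craft anchor): anchor=3 coal=3 quartz=1
After 7 (craft anchor): anchor=4 coal=3
After 8 (consume 1 coal): anchor=4 coal=2
After 9 (gather 1 coal): anchor=4 coal=3
After 10 (consume 2 coal): anchor=4 coal=1
After 11 (gather 2 coal): anchor=4 coal=3
After 12 (gather 3 quartz): anchor=4 coal=3 quartz=3

Answer: anchor=4 coal=3 quartz=3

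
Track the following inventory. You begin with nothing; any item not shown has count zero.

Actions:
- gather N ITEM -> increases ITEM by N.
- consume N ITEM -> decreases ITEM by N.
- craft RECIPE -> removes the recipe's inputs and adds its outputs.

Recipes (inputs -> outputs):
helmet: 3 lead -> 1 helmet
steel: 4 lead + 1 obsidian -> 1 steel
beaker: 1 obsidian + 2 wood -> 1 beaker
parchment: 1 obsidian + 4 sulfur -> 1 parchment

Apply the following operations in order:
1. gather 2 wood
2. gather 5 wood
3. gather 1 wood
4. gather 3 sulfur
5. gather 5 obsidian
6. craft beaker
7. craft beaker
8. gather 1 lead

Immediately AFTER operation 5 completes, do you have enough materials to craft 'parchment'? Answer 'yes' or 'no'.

After 1 (gather 2 wood): wood=2
After 2 (gather 5 wood): wood=7
After 3 (gather 1 wood): wood=8
After 4 (gather 3 sulfur): sulfur=3 wood=8
After 5 (gather 5 obsidian): obsidian=5 sulfur=3 wood=8

Answer: no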